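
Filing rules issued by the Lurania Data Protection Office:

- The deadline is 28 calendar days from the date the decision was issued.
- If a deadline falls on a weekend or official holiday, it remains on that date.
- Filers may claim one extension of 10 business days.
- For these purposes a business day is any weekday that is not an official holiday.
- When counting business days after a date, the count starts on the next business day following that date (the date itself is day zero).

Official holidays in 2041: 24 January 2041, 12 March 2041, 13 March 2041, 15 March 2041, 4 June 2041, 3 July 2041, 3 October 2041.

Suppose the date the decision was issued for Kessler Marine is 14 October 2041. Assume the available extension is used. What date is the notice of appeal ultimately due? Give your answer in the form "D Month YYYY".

Trigger date 14 October 2041 + 28 calendar days = 11 November 2041.
11 November 2041 falls on a Monday. The rules make no weekend/holiday allowance, so it remains 11 November 2041.
Applying the 10-business-day extension: 10 business days after 11 November 2041 is 25 November 2041.
No adjustment is made for weekends or holidays, so 25 November 2041 stands.
So the filing is due 25 November 2041.

25 November 2041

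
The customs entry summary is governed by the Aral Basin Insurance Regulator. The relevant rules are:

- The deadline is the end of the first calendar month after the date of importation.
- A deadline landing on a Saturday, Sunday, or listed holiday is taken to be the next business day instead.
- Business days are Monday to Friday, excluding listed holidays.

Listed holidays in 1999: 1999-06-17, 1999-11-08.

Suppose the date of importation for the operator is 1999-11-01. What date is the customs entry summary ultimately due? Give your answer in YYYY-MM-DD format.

The first month after 1999-11-01 is December 1999, whose last day is 1999-12-31.
1999-12-31 falls on a Friday, which is a business day, so no adjustment is needed.
Deadline: 1999-12-31.

1999-12-31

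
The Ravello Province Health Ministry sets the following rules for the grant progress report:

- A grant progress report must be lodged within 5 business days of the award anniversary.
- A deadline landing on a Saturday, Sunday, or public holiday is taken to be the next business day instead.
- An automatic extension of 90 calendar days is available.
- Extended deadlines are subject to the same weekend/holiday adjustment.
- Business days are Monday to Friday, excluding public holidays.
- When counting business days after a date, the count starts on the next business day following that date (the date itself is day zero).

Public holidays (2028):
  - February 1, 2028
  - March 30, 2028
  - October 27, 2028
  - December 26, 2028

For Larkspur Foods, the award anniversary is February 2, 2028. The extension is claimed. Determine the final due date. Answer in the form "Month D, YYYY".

Counting 5 business days after February 2, 2028 (skipping weekends and listed holidays) reaches February 9, 2028.
February 9, 2028 (Wednesday) is already a business day.
The 90-calendar-day extension moves the deadline from February 9, 2028 to May 9, 2028.
May 9, 2028 is a Tuesday and not a listed holiday, so it stands.
So the filing is due May 9, 2028.

May 9, 2028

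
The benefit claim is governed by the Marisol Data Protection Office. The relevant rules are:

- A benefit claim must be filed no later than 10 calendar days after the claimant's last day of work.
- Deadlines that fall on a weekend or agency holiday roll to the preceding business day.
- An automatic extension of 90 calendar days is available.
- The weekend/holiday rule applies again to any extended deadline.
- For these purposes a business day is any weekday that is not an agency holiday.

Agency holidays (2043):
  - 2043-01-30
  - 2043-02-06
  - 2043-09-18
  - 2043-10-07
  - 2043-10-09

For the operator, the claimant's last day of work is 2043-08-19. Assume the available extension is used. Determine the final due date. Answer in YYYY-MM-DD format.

2043-11-26

10 calendar days after 2043-08-19 is 2043-08-29.
2043-08-29 is a Saturday; the preceding business day is 2043-08-28 (Friday).
With the 90-day extension, 2043-08-28 becomes 2043-11-26.
2043-11-26 falls on a Thursday, which is a business day, so no adjustment is needed.
The final due date is 2043-11-26.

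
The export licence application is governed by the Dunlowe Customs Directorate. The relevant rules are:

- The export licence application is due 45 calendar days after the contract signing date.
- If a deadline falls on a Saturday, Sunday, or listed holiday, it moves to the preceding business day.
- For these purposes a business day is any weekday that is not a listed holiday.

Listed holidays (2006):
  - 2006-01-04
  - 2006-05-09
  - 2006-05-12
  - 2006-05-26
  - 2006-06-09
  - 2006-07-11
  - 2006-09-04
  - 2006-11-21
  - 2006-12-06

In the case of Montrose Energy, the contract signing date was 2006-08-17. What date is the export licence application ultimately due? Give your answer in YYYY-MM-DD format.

2006-09-29

Adding 45 calendar days to 2006-08-17 gives 2006-10-01.
2006-10-01 falls on a Sunday. Rolling to the preceding business day gives 2006-09-29, a Friday.
The final due date is 2006-09-29.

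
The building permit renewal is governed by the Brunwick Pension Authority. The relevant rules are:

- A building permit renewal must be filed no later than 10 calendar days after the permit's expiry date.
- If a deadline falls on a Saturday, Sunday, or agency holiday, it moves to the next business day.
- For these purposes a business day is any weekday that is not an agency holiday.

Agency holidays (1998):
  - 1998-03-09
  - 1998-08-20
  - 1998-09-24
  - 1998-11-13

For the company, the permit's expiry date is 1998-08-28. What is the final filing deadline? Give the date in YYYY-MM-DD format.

1998-09-07

Trigger date 1998-08-28 + 10 calendar days = 1998-09-07.
1998-09-07 (Monday) is already a business day.
The final due date is 1998-09-07.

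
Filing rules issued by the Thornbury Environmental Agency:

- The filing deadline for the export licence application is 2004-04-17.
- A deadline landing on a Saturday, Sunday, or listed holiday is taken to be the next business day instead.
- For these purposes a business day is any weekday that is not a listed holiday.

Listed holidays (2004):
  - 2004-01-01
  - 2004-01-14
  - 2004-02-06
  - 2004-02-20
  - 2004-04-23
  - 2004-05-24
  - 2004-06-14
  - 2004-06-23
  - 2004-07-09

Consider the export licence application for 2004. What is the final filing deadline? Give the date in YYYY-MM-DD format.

2004-04-19

Start from the fixed due date, 2004-04-17.
Because 2004-04-17 is a Saturday, the deadline becomes 2004-04-19 (Monday).
Deadline: 2004-04-19.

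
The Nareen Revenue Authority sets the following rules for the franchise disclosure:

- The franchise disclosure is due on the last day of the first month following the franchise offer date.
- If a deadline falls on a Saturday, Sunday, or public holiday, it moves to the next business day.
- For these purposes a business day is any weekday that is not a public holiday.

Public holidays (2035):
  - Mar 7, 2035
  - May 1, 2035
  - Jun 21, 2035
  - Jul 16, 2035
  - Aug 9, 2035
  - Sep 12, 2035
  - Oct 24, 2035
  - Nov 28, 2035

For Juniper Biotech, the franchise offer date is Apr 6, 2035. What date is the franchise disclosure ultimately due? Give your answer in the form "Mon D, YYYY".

May 31, 2035

1 month after Apr 6, 2035 falls in May 2035; the last day of that month is May 31, 2035.
May 31, 2035 (Thursday) is already a business day.
So the filing is due May 31, 2035.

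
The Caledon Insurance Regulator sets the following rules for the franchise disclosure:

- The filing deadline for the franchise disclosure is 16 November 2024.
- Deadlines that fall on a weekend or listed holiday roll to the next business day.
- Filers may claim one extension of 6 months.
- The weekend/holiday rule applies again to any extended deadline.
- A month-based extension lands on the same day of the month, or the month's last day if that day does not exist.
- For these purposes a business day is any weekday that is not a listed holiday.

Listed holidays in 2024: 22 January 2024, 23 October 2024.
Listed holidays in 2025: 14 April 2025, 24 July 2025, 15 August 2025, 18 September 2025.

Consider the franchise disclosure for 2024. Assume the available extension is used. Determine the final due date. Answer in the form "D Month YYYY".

Start from the fixed due date, 16 November 2024.
Because 16 November 2024 is a Saturday, the deadline becomes 18 November 2024 (Monday).
The 6 months extension carries 18 November 2024 to 18 May 2025.
18 May 2025 falls on a Sunday. Rolling to the next business day gives 19 May 2025, a Monday.
So the filing is due 19 May 2025.

19 May 2025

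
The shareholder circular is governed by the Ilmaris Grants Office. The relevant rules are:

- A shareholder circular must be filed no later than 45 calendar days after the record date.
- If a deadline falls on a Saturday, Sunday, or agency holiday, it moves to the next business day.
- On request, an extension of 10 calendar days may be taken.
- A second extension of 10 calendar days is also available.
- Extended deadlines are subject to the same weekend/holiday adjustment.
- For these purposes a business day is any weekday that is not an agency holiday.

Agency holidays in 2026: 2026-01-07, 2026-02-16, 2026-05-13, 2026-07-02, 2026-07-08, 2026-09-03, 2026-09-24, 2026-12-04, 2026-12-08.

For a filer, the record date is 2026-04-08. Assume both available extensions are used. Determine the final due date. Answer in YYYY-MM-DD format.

2026-06-15

45 calendar days after 2026-04-08 is 2026-05-23.
2026-05-23 is a Saturday; the next business day is 2026-05-25 (Monday).
Applying the 10-calendar-day extension: 2026-05-25 + 10 days = 2026-06-04.
2026-06-04 falls on a Thursday, which is a business day, so no adjustment is needed.
With the 10-day extension, 2026-06-04 becomes 2026-06-14.
2026-06-14 falls on a Sunday. Rolling to the next business day gives 2026-06-15, a Monday.
Final deadline: 2026-06-15.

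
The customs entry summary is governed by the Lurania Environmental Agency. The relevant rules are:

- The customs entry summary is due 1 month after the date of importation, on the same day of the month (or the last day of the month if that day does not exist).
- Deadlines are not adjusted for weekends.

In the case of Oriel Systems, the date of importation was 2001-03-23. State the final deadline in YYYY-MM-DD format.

2001-04-23

Moving 1 month forward from 2001-03-23 on the corresponding day gives 2001-04-23.
2001-04-23 is a Monday; no weekend or holiday adjustment applies.
Final deadline: 2001-04-23.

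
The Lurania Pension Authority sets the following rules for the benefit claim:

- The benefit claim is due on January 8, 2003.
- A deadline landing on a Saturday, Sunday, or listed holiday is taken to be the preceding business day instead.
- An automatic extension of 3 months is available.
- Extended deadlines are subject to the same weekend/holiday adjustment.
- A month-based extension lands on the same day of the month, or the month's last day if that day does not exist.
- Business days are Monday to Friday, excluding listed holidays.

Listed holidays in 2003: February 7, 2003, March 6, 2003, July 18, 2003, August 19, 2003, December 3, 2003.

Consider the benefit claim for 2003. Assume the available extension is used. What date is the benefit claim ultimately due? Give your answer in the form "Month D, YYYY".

April 8, 2003

Start from the fixed due date, January 8, 2003.
Since January 8, 2003 is a Wednesday and not a holiday, the date is unchanged.
Applying the 3 months extension: 3 months after January 8, 2003 is April 8, 2003.
April 8, 2003 falls on a Tuesday, which is a business day, so no adjustment is needed.
So the filing is due April 8, 2003.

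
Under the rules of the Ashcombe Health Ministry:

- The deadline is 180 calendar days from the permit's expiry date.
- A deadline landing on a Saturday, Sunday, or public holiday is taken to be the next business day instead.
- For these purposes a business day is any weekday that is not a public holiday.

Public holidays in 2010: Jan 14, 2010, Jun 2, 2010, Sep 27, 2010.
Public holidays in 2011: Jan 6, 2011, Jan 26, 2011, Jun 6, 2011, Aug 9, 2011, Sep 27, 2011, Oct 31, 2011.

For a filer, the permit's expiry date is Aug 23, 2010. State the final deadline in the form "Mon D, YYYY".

Trigger date Aug 23, 2010 + 180 calendar days = Feb 19, 2011.
Feb 19, 2011 is a Saturday, so it moves to the next business day, Feb 21, 2011 (Monday).
The final due date is Feb 21, 2011.

Feb 21, 2011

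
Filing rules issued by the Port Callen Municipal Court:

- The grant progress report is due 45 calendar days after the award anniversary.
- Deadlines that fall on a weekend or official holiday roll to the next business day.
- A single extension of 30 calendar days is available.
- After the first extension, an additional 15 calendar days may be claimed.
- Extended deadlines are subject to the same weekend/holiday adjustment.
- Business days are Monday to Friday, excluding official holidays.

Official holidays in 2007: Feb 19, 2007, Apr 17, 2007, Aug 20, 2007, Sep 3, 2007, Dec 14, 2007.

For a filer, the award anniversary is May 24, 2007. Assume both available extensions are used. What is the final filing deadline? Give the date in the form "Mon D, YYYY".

From May 24, 2007, 45 calendar days later is Jul 8, 2007.
Jul 8, 2007 falls on a Sunday. Rolling to the next business day gives Jul 9, 2007, a Monday.
With the 30-day extension, Jul 9, 2007 becomes Aug 8, 2007.
Aug 8, 2007 is a Wednesday and not a listed holiday, so it stands.
With the 15-day extension, Aug 8, 2007 becomes Aug 23, 2007.
Aug 23, 2007 is a Thursday and not a listed holiday, so it stands.
The final due date is Aug 23, 2007.

Aug 23, 2007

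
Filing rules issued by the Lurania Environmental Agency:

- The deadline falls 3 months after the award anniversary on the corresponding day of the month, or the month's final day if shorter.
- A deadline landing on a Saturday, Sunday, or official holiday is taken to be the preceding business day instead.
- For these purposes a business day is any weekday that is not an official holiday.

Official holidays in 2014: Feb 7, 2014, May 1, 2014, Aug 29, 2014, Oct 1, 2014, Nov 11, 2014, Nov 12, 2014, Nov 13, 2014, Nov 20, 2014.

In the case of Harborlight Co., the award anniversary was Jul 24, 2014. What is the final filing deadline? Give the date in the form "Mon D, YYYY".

3 months after Jul 24, 2014, on the same day of the month, is Oct 24, 2014.
Oct 24, 2014 is a Friday and not a listed holiday, so it stands.
Final deadline: Oct 24, 2014.

Oct 24, 2014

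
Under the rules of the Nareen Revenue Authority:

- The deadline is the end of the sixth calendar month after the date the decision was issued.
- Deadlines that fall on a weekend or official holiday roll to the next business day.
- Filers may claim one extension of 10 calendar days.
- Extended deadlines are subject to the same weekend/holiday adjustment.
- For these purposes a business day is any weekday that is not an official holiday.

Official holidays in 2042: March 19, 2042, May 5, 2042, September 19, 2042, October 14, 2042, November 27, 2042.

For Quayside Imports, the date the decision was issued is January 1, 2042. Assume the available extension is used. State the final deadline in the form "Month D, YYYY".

The sixth month after January 1, 2042 is July 2042, whose last day is July 31, 2042.
Since July 31, 2042 is a Thursday and not a holiday, the date is unchanged.
With the 10-day extension, July 31, 2042 becomes August 10, 2042.
August 10, 2042 is a Sunday; the next business day is August 11, 2042 (Monday).
Deadline: August 11, 2042.

August 11, 2042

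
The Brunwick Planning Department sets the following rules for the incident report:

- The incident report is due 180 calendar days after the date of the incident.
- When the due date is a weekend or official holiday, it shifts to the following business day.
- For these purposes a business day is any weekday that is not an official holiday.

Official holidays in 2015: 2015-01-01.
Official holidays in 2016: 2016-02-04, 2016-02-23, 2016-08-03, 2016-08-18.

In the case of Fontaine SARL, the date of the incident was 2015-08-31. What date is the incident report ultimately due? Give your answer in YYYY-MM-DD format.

2016-02-29

Trigger date 2015-08-31 + 180 calendar days = 2016-02-27.
2016-02-27 falls on a Saturday. Rolling to the next business day gives 2016-02-29, a Monday.
The final due date is 2016-02-29.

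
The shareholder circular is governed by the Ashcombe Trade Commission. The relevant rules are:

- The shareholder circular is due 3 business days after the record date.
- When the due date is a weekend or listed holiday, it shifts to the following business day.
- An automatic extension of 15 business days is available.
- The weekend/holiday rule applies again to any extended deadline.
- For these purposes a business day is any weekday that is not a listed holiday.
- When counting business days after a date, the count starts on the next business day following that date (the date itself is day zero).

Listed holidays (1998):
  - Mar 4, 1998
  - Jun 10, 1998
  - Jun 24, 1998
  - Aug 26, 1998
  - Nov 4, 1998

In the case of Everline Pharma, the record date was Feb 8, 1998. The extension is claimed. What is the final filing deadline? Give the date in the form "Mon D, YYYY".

Starting the day after Feb 8, 1998 and counting 3 business days lands on Feb 11, 1998.
Feb 11, 1998 is a Wednesday and not a listed holiday, so it stands.
Counting 15 further business days from Feb 11, 1998 reaches Mar 5, 1998.
Mar 5, 1998 falls on a Thursday, which is a business day, so no adjustment is needed.
Deadline: Mar 5, 1998.

Mar 5, 1998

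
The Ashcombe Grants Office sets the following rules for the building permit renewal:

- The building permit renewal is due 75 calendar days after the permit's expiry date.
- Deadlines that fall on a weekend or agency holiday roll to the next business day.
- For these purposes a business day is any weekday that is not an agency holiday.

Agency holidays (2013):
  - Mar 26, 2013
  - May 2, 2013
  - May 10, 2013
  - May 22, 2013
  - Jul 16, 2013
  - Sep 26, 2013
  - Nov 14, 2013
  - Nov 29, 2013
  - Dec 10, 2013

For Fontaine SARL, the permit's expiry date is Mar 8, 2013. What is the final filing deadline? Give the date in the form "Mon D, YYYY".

May 23, 2013

From Mar 8, 2013, 75 calendar days later is May 22, 2013.
Because May 22, 2013 is a listed holiday, the deadline becomes May 23, 2013 (Thursday).
The final due date is May 23, 2013.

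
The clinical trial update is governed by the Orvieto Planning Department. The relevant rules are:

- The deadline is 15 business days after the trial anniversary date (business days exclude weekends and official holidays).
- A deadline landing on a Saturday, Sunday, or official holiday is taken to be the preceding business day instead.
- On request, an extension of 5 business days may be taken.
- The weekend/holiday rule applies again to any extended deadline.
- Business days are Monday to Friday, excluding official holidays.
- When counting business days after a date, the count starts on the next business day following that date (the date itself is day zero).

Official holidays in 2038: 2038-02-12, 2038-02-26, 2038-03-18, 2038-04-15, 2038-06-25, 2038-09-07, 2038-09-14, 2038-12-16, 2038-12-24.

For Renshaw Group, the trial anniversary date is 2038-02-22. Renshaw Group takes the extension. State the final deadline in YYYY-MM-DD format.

2038-03-24

15 business days after 2038-02-22, excluding weekends and holidays, is 2038-03-16.
2038-03-16 falls on a Tuesday, which is a business day, so no adjustment is needed.
Applying the 5-business-day extension: 5 business days after 2038-03-16 is 2038-03-24.
2038-03-24 (Wednesday) is already a business day.
The final due date is 2038-03-24.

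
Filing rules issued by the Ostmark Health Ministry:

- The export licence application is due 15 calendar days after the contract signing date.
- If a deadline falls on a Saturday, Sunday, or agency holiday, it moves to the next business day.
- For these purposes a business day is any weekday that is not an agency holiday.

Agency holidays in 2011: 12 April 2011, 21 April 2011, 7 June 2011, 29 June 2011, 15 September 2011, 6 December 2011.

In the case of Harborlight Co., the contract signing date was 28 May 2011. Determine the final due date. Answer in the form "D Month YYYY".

Adding 15 calendar days to 28 May 2011 gives 12 June 2011.
Because 12 June 2011 is a Sunday, the deadline becomes 13 June 2011 (Monday).
So the filing is due 13 June 2011.

13 June 2011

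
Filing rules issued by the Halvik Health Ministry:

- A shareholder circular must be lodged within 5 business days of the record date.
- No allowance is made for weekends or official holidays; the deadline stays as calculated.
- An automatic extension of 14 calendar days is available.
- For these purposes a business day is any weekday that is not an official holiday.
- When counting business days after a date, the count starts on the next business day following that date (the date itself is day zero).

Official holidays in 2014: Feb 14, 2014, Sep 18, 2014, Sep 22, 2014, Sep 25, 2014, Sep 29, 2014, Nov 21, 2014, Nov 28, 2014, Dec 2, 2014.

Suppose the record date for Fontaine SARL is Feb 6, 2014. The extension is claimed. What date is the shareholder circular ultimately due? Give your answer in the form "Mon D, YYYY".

Starting the day after Feb 6, 2014 and counting 5 business days lands on Feb 13, 2014.
Feb 13, 2014 falls on a Thursday. The rules make no weekend/holiday allowance, so it remains Feb 13, 2014.
Add the 14 calendar-day extension to Feb 13, 2014: Feb 27, 2014.
Feb 27, 2014 falls on a Thursday. The rules make no weekend/holiday allowance, so it remains Feb 27, 2014.
So the filing is due Feb 27, 2014.

Feb 27, 2014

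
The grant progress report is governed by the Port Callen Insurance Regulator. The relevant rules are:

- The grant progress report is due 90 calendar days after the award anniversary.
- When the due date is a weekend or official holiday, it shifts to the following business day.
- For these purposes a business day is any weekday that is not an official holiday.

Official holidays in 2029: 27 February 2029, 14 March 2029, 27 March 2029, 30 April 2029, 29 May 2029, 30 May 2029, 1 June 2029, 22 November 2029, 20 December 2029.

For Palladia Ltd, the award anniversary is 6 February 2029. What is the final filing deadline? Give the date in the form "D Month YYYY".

7 May 2029

90 calendar days after 6 February 2029 is 7 May 2029.
7 May 2029 is a Monday and not a listed holiday, so it stands.
Final deadline: 7 May 2029.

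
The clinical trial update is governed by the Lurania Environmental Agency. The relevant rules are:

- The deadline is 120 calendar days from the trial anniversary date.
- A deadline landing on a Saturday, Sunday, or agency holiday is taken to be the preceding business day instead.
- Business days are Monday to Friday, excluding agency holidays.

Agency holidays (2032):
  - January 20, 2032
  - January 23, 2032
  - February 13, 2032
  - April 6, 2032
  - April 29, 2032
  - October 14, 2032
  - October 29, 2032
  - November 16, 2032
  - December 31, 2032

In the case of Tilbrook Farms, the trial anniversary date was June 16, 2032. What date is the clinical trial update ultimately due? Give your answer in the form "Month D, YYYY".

October 13, 2032

From June 16, 2032, 120 calendar days later is October 14, 2032.
October 14, 2032 falls on a listed holiday. Rolling to the preceding business day gives October 13, 2032, a Wednesday.
So the filing is due October 13, 2032.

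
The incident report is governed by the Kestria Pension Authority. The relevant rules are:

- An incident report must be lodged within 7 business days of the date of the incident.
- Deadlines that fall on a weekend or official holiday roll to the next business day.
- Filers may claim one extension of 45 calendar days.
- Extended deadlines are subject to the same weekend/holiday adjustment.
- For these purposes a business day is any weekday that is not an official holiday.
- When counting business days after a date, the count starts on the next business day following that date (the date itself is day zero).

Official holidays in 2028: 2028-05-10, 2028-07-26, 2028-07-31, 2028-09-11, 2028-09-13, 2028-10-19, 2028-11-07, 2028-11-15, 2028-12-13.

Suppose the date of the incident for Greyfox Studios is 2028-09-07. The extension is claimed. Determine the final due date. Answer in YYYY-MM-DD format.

Starting the day after 2028-09-07 and counting 7 business days lands on 2028-09-20.
2028-09-20 falls on a Wednesday, which is a business day, so no adjustment is needed.
The 45-calendar-day extension moves the deadline from 2028-09-20 to 2028-11-04.
Because 2028-11-04 is a Saturday, the deadline becomes 2028-11-06 (Monday).
Final deadline: 2028-11-06.

2028-11-06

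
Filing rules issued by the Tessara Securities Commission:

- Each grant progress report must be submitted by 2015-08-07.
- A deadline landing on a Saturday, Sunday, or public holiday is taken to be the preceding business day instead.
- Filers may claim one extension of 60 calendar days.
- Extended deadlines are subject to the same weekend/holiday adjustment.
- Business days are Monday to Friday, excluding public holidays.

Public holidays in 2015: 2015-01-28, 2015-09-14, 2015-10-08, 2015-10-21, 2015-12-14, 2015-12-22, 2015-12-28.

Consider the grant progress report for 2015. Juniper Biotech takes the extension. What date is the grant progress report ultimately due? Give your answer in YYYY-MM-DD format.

The stated deadline is 2015-08-07.
Since 2015-08-07 is a Friday and not a holiday, the date is unchanged.
The 60-calendar-day extension moves the deadline from 2015-08-07 to 2015-10-06.
2015-10-06 (Tuesday) is already a business day.
So the filing is due 2015-10-06.

2015-10-06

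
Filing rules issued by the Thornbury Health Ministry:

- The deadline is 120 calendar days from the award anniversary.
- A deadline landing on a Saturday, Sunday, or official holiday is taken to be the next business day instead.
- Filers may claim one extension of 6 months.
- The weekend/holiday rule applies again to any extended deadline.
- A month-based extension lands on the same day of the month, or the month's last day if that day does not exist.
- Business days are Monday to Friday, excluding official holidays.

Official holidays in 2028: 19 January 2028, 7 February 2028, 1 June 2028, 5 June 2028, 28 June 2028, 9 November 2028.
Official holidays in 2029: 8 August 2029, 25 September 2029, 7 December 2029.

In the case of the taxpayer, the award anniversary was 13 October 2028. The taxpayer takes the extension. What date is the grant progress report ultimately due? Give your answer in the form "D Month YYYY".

13 August 2029

Trigger date 13 October 2028 + 120 calendar days = 10 February 2029.
10 February 2029 is a Saturday; the next business day is 12 February 2029 (Monday).
Applying the 6 months extension: 6 months after 12 February 2029 is 12 August 2029.
12 August 2029 is a Sunday; the next business day is 13 August 2029 (Monday).
Deadline: 13 August 2029.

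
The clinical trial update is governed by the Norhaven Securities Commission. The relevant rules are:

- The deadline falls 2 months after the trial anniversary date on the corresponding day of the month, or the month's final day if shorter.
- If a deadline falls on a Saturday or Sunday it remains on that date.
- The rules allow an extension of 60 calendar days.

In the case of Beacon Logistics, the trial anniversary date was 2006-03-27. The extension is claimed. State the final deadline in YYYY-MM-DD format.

2006-07-26

2 months after 2006-03-27, on the same day of the month, is 2006-05-27.
2006-05-27 is a Saturday; no weekend or holiday adjustment applies.
Applying the 60-calendar-day extension: 2006-05-27 + 60 days = 2006-07-26.
No adjustment is made for weekends or holidays, so 2006-07-26 stands.
So the filing is due 2006-07-26.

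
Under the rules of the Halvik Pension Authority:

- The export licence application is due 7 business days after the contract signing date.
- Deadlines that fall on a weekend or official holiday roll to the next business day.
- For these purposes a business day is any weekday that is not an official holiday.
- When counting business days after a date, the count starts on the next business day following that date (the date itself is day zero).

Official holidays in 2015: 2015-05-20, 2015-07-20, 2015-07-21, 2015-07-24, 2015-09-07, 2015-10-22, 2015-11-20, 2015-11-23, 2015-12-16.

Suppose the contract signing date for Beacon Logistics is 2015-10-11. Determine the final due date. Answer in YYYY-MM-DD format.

7 business days after 2015-10-11, excluding weekends and holidays, is 2015-10-20.
2015-10-20 is a Tuesday and not a listed holiday, so it stands.
Deadline: 2015-10-20.

2015-10-20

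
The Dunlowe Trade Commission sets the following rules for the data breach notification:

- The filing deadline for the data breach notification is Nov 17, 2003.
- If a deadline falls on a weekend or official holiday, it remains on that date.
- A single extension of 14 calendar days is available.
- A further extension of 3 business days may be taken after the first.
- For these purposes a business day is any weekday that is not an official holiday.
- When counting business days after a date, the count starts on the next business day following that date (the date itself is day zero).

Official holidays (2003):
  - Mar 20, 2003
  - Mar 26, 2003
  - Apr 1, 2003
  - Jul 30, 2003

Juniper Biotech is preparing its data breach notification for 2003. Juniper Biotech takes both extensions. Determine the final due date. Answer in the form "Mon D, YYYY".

The statutory due date is Nov 17, 2003.
No adjustment is made for weekends or holidays, so Nov 17, 2003 stands.
With the 14-day extension, Nov 17, 2003 becomes Dec 1, 2003.
Dec 1, 2003 is a Monday; no weekend or holiday adjustment applies.
The 3-business-day extension runs from Dec 1, 2003 to Dec 4, 2003.
Dec 4, 2003 is a Thursday; no weekend or holiday adjustment applies.
Final deadline: Dec 4, 2003.

Dec 4, 2003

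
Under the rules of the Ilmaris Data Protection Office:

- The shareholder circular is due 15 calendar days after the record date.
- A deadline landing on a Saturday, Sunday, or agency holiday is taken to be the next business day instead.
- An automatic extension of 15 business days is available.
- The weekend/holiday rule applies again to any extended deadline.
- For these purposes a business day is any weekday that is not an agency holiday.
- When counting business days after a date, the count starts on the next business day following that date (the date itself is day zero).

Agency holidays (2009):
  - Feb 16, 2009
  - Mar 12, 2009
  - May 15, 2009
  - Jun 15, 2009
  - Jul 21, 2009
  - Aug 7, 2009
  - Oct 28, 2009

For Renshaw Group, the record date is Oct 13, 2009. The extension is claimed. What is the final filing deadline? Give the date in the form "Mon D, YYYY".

From Oct 13, 2009, 15 calendar days later is Oct 28, 2009.
Oct 28, 2009 is a listed holiday, so it moves to the next business day, Oct 29, 2009 (Thursday).
Counting 15 further business days from Oct 29, 2009 reaches Nov 19, 2009.
Nov 19, 2009 is a Thursday and not a listed holiday, so it stands.
Final deadline: Nov 19, 2009.

Nov 19, 2009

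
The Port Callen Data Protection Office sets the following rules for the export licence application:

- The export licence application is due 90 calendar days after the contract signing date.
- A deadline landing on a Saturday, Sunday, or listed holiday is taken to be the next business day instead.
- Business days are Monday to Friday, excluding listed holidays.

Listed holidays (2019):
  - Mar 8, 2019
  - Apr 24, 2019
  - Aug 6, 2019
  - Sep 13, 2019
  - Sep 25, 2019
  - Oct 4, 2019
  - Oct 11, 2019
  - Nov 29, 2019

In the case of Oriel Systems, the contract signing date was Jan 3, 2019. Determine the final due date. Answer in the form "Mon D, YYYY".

Adding 90 calendar days to Jan 3, 2019 gives Apr 3, 2019.
Apr 3, 2019 (Wednesday) is already a business day.
The final due date is Apr 3, 2019.

Apr 3, 2019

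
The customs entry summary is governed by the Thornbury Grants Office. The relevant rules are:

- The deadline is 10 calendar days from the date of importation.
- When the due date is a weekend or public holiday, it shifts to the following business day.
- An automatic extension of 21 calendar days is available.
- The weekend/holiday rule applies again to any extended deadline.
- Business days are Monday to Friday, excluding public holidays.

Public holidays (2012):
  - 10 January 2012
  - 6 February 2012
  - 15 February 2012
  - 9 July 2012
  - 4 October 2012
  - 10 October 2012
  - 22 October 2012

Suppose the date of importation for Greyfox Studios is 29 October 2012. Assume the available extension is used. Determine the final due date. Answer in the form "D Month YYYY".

29 November 2012

Trigger date 29 October 2012 + 10 calendar days = 8 November 2012.
Since 8 November 2012 is a Thursday and not a holiday, the date is unchanged.
Add the 21 calendar-day extension to 8 November 2012: 29 November 2012.
29 November 2012 falls on a Thursday, which is a business day, so no adjustment is needed.
Deadline: 29 November 2012.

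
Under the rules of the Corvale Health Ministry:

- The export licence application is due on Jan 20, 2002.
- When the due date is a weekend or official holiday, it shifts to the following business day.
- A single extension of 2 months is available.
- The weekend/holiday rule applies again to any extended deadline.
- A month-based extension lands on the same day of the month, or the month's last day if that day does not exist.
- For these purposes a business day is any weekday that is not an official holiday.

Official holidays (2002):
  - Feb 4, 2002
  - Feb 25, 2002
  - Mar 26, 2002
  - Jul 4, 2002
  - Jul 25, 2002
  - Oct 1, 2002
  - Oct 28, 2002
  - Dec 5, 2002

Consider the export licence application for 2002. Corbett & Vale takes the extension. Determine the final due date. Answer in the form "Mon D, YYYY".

The stated deadline is Jan 20, 2002.
Jan 20, 2002 is a Sunday, so it moves to the next business day, Jan 21, 2002 (Monday).
The 2 months extension carries Jan 21, 2002 to Mar 21, 2002.
Mar 21, 2002 is a Thursday and not a listed holiday, so it stands.
So the filing is due Mar 21, 2002.

Mar 21, 2002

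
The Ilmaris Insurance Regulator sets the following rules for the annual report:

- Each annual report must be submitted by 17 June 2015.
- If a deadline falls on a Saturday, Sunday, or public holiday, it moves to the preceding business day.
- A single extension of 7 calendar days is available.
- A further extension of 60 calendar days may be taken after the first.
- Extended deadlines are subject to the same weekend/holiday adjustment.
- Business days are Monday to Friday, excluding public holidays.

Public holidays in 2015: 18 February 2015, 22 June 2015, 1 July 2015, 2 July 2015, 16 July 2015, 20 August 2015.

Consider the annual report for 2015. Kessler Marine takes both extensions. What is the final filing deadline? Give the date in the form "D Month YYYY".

Start from the fixed due date, 17 June 2015.
17 June 2015 is a Wednesday and not a listed holiday, so it stands.
Add the 7 calendar-day extension to 17 June 2015: 24 June 2015.
24 June 2015 (Wednesday) is already a business day.
The 60-calendar-day extension moves the deadline from 24 June 2015 to 23 August 2015.
23 August 2015 is a Sunday; the preceding business day is 21 August 2015 (Friday).
Final deadline: 21 August 2015.

21 August 2015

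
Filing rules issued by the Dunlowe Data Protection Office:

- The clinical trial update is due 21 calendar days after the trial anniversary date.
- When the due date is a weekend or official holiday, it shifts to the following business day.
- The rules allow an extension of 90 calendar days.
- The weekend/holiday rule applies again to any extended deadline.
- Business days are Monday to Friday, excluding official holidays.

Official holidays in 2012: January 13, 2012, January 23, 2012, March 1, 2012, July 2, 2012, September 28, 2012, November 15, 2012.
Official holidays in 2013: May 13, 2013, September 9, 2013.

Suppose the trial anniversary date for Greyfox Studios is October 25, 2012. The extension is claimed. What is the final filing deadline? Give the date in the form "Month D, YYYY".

February 14, 2013

21 calendar days after October 25, 2012 is November 15, 2012.
November 15, 2012 is a listed holiday; the next business day is November 16, 2012 (Friday).
Add the 90 calendar-day extension to November 16, 2012: February 14, 2013.
February 14, 2013 is a Thursday and not a listed holiday, so it stands.
Deadline: February 14, 2013.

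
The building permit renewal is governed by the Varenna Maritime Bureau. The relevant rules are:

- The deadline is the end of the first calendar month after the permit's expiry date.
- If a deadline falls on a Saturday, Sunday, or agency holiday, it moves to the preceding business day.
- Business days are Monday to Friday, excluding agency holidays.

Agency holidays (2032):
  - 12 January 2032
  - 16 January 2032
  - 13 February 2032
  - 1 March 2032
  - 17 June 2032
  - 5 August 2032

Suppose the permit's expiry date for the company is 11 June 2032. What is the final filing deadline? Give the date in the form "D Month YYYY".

1 month after 11 June 2032 falls in July 2032; the last day of that month is 31 July 2032.
31 July 2032 falls on a Saturday. Rolling to the preceding business day gives 30 July 2032, a Friday.
So the filing is due 30 July 2032.

30 July 2032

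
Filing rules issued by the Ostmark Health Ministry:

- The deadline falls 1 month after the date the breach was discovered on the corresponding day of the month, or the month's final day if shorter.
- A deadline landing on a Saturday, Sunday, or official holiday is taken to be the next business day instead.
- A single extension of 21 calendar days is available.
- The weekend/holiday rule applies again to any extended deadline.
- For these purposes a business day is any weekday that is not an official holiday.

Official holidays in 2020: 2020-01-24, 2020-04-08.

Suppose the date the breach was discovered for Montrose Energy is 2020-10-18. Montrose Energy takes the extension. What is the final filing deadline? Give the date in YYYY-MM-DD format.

1 month from 2020-10-18 is 2020-11-18.
Since 2020-11-18 is a Wednesday and not a holiday, the date is unchanged.
With the 21-day extension, 2020-11-18 becomes 2020-12-09.
2020-12-09 (Wednesday) is already a business day.
The final due date is 2020-12-09.

2020-12-09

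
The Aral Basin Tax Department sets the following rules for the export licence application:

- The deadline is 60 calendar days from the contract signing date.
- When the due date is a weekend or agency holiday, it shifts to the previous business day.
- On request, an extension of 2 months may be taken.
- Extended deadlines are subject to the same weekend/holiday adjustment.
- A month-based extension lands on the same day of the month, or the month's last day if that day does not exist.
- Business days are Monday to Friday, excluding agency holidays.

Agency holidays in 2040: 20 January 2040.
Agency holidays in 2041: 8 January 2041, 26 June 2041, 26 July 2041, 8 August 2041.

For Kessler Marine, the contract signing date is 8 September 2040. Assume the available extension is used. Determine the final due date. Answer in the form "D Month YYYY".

From 8 September 2040, 60 calendar days later is 7 November 2040.
Since 7 November 2040 is a Wednesday and not a holiday, the date is unchanged.
Applying the 2 months extension: 2 months after 7 November 2040 is 7 January 2041.
Since 7 January 2041 is a Monday and not a holiday, the date is unchanged.
Final deadline: 7 January 2041.

7 January 2041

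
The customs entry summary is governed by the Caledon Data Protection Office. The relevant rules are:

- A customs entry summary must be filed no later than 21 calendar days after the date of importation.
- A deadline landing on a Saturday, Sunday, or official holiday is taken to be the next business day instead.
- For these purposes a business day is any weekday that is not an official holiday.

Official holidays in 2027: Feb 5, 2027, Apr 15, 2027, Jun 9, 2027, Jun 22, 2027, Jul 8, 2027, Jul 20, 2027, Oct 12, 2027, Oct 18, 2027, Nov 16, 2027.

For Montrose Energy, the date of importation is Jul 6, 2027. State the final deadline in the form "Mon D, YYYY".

Adding 21 calendar days to Jul 6, 2027 gives Jul 27, 2027.
Jul 27, 2027 is a Tuesday and not a listed holiday, so it stands.
Deadline: Jul 27, 2027.

Jul 27, 2027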